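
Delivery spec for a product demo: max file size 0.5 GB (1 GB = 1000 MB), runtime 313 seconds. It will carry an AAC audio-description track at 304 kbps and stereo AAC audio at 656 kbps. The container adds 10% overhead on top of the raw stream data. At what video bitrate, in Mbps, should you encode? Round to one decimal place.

10.7 Mbps

Budget: 0.5 GB = 4000.0 Mb.
Stream payload after overhead: 4000.0 / 1.10 = 3636.4 Mb.
Total bitrate budget: 3636.4 Mb / 313 s = 11.618 Mbps.
Audio total: 304 + 656 = 960 kbps = 0.960 Mbps.
Video: 11.618 − 0.960 = 10.658 Mbps.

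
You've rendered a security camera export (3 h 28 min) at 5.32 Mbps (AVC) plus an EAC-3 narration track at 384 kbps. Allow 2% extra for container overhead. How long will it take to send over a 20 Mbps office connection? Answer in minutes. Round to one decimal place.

3 h 28 min = 208 min = 12480 s
Audio: 384 kbps = 0.384 Mbps.
Total bitrate: 5.704 Mbps.
File: 5.704 Mbps × 12480 s = 71185.9 Mb.
With 2% container overhead: ×1.02. → 72609.6 Mb.
At 20 Mbps: 72609.6 / 20 = 3630.5 s ≈ 60.5 minutes.

60.5 minutes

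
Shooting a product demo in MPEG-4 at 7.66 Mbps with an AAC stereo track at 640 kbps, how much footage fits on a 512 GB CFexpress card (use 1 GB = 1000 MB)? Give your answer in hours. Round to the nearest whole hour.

137 hours

Audio: 640 kbps = 0.640 Mbps.
Total bitrate: 7.66 + 0.640 = 8.300 Mbps.
Capacity: 512 GB = 4,096,000 Mb.
Recording time: 4,096,000 / 8.300 = 493,494 s ≈ 137 hours.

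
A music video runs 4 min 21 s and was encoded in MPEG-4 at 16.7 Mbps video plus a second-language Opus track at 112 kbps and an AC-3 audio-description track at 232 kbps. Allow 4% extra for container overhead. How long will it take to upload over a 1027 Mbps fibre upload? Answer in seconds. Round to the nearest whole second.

4 min 21 s = 261 s
Audio total: 112 + 232 = 344 kbps = 0.344 Mbps.
Total bitrate: 17.044 Mbps.
File: 17.044 Mbps × 261 s = 4448.5 Mb.
With 4% container overhead: ×1.04. → 4626.4 Mb.
At 1027 Mbps: 4626.4 / 1027 = 4.5 s ≈ 4.5 seconds.

5 seconds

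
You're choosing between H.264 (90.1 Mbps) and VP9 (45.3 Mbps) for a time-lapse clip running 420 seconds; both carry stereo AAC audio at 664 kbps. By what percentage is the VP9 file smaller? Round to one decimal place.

49.4%

Audio: 664 kbps = 0.664 Mbps.
H.264: 90.764 Mbps × 420 s = 38120.9 Mb = 4.438 GiB.
VP9: 45.964 Mbps × 420 s = 19304.9 Mb = 2.247 GiB.
Reduction: (1 − 2.247/4.438) × 100 = 49.36%.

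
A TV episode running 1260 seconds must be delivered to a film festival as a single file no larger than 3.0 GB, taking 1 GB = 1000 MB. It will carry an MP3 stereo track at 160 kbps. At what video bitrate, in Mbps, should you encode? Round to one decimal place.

Budget: 3.0 GB = 24000.0 Mb.
Total bitrate budget: 24000.0 Mb / 1260 s = 19.048 Mbps.
Audio: 160 kbps = 0.160 Mbps.
Video: 19.048 − 0.160 = 18.888 Mbps.

18.9 Mbps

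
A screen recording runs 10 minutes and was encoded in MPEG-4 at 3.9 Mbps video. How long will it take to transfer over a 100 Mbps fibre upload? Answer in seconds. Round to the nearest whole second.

10 min = 600 s
File: 3.900 Mbps × 600 s = 2340.0 Mb.
At 100 Mbps: 2340.0 / 100 = 23.4 s ≈ 23.4 seconds.

23 seconds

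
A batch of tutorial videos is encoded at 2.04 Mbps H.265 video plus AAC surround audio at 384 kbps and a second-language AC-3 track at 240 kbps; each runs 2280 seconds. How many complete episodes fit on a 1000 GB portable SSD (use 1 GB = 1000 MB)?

1317

Audio total: 384 + 240 = 624 kbps = 0.624 Mbps.
Total bitrate: 2.664 Mbps.
Per item: 2.664 Mbps × 2280 s = 6,074 Mb = 759.2 MB.
Capacity: 1000 GB = 8,000,000 Mb; 1317.11 items → 1317 complete.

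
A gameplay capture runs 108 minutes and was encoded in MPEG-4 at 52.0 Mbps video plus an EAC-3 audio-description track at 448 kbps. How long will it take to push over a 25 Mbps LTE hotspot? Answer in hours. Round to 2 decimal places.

108 min = 6480 s
Audio: 448 kbps = 0.448 Mbps.
Total bitrate: 52.448 Mbps.
File: 52.448 Mbps × 6480 s = 339863.0 Mb.
At 25 Mbps: 339863.0 / 25 = 13594.5 s ≈ 3.78 hours.

3.78 hours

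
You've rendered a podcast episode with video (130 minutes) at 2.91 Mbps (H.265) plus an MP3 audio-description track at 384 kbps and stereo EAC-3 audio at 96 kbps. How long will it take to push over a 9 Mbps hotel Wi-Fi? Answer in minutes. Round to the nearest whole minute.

49 minutes

130 min = 7800 s
Audio total: 384 + 96 = 480 kbps = 0.480 Mbps.
Total bitrate: 3.390 Mbps.
File: 3.390 Mbps × 7800 s = 26442.0 Mb.
At 9 Mbps: 26442.0 / 9 = 2938.0 s ≈ 49 minutes.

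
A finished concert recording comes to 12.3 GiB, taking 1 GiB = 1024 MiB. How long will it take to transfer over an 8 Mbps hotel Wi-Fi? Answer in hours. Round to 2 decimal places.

File: 12.3 GiB = 105656.2 Mb.
At 8 Mbps: 105656.2 / 8 = 13207.0 s ≈ 3.67 hours.

3.67 hours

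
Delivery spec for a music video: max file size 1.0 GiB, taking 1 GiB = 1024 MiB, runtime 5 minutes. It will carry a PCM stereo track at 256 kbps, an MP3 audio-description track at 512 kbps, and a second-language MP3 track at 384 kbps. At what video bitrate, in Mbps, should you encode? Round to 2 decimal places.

27.48 Mbps

Budget: 1.0 GiB = 8589.9 Mb.
5 min = 300 s
Total bitrate budget: 8589.9 Mb / 300 s = 28.633 Mbps.
Audio total: 256 + 512 + 384 = 1152 kbps = 1.152 Mbps.
Video: 28.633 − 1.152 = 27.481 Mbps.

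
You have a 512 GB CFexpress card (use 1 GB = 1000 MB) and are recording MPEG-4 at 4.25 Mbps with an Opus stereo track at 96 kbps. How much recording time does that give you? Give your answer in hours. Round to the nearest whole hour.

262 hours

Audio: 96 kbps = 0.096 Mbps.
Total bitrate: 4.25 + 0.096 = 4.346 Mbps.
Capacity: 512 GB = 4,096,000 Mb.
Recording time: 4,096,000 / 4.346 = 942,476 s ≈ 262 hours.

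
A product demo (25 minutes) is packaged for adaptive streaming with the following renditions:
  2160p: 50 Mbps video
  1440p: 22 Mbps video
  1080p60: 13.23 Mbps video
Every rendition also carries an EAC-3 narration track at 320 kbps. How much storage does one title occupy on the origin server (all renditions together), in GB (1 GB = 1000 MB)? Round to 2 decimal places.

25 min = 1500 s
Audio: 320 kbps = 0.320 Mbps.
Sum of rendition bitrates: (50+0.320) + (22+0.320) + (13.23+0.320) = 86.190 Mbps.
× 1500 s = 129,285 Mb = 16,161 MB = 16.16 GB.

16.16 GB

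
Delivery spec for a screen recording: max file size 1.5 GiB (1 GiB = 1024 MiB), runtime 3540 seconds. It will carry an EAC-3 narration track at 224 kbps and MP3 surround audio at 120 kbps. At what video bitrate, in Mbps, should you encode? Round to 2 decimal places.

Budget: 1.5 GiB = 12884.9 Mb.
Total bitrate budget: 12884.9 Mb / 3540 s = 3.640 Mbps.
Audio total: 224 + 120 = 344 kbps = 0.344 Mbps.
Video: 3.640 − 0.344 = 3.296 Mbps.

3.30 Mbps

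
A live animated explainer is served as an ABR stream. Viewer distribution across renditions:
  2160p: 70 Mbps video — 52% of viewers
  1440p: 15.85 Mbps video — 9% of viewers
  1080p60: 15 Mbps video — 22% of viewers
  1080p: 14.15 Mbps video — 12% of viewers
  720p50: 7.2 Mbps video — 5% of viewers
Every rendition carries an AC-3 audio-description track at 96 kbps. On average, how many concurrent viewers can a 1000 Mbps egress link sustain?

Audio: 96 kbps = 0.096 Mbps.
Average per-viewer bitrate: 0.52×70.096 + 0.09×15.946 + 0.22×15.096 + 0.12×14.246 + 0.05×7.296 = 43.281 Mbps.
1000 Mbps = 1,000 Mbps; 1,000 / 43.281 = 23.11 → 23.

23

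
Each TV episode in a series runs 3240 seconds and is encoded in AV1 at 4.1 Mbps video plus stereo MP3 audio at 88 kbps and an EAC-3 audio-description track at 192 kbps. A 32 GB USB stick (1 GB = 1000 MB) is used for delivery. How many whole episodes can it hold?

Audio total: 88 + 192 = 280 kbps = 0.280 Mbps.
Total bitrate: 4.380 Mbps.
Per item: 4.380 Mbps × 3240 s = 14,191 Mb = 1,774 MB.
Capacity: 32 GB = 256,000 Mb; 18.04 items → 18 complete.

18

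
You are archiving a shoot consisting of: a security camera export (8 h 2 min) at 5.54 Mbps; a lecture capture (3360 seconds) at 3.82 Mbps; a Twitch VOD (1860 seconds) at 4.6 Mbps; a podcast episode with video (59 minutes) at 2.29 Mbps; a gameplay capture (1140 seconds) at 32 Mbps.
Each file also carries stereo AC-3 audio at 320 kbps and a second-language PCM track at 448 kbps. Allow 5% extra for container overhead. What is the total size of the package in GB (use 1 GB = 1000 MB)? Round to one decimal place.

33.6 GB

Audio total: 320 + 448 = 768 kbps = 0.768 Mbps.
security camera export: 6.308 Mbps × 28920 s × 1.05 = 191548.7 Mb
lecture capture: 4.588 Mbps × 3360 s × 1.05 = 16186.5 Mb
Twitch VOD: 5.368 Mbps × 1860 s × 1.05 = 10483.7 Mb
podcast episode with video: 3.058 Mbps × 3540 s × 1.05 = 11366.6 Mb
gameplay capture: 32.768 Mbps × 1140 s × 1.05 = 39223.3 Mb
Total: 268808.8 Mb = 33601.1 MB.
= 33.60 GB.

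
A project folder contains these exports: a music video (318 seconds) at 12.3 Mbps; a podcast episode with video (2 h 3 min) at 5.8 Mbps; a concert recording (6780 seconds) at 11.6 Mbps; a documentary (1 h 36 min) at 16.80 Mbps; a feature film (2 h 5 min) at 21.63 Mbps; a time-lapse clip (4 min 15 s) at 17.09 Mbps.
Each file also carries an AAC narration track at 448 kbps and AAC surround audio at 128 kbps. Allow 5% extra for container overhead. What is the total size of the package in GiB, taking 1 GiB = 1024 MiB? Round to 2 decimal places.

Audio total: 448 + 128 = 576 kbps = 0.576 Mbps.
music video: 12.876 Mbps × 318 s × 1.05 = 4299.3 Mb
podcast episode with video: 6.376 Mbps × 7380 s × 1.05 = 49407.6 Mb
concert recording: 12.176 Mbps × 6780 s × 1.05 = 86680.9 Mb
documentary: 17.376 Mbps × 5760 s × 1.05 = 105090.0 Mb
feature film: 22.206 Mbps × 7500 s × 1.05 = 174872.2 Mb
time-lapse clip: 17.666 Mbps × 255 s × 1.05 = 4730.1 Mb
Total: 425080.2 Mb = 53135.0 MB.
= 49.49 GiB.

49.49 GiB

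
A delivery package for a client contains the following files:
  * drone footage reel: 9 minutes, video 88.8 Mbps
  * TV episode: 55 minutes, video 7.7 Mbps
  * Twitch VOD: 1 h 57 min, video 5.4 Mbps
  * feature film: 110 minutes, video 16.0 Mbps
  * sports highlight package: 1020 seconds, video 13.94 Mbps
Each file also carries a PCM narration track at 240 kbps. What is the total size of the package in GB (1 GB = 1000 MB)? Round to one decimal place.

Audio: 240 kbps = 0.240 Mbps.
drone footage reel: 89.040 Mbps × 540 s = 48081.6 Mb
TV episode: 7.940 Mbps × 3300 s = 26202.0 Mb
Twitch VOD: 5.640 Mbps × 7020 s = 39592.8 Mb
feature film: 16.240 Mbps × 6600 s = 107184.0 Mb
sports highlight package: 14.180 Mbps × 1020 s = 14463.6 Mb
Total: 235524.0 Mb = 29440.5 MB.
= 29.44 GB.

29.4 GB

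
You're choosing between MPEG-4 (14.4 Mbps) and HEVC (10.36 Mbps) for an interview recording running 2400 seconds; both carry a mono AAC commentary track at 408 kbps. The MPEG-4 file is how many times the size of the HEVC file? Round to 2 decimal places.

Audio: 408 kbps = 0.408 Mbps.
MPEG-4: 14.808 Mbps × 2400 s = 35539.2 Mb = 4.442 GB.
HEVC: 10.768 Mbps × 2400 s = 25843.2 Mb = 3.230 GB.
Ratio: 4.442 / 3.230 = 1.375.

1.38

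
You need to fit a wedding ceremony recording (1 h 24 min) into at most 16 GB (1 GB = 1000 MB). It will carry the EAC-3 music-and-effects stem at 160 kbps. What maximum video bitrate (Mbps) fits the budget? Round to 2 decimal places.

Budget: 16 GB = 128000.0 Mb.
1 h 24 min = 84 min = 5040 s
Total bitrate budget: 128000.0 Mb / 5040 s = 25.397 Mbps.
Audio: 160 kbps = 0.160 Mbps.
Video: 25.397 − 0.160 = 25.237 Mbps.

25.24 Mbps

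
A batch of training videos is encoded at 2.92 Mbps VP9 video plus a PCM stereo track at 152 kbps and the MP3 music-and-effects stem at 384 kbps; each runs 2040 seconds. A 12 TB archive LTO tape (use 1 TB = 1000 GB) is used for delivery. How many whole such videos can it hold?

Audio total: 152 + 384 = 536 kbps = 0.536 Mbps.
Total bitrate: 3.456 Mbps.
Per item: 3.456 Mbps × 2040 s = 7,050 Mb = 881.3 MB.
Capacity: 12 TB = 96,000,000 Mb; 13616.56 items → 13616 complete.

13616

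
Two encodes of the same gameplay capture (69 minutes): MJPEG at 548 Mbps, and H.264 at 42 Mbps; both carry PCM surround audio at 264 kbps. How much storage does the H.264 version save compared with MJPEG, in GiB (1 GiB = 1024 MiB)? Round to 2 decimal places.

69 min = 4140 s
Audio: 264 kbps = 0.264 Mbps.
MJPEG: 548.264 Mbps × 4140 s = 2269813.0 Mb = 264.241 GiB.
H.264: 42.264 Mbps × 4140 s = 174973.0 Mb = 20.370 GiB.
Saving: 264.241 − 20.370 = 243.871 GiB.

243.87 GiB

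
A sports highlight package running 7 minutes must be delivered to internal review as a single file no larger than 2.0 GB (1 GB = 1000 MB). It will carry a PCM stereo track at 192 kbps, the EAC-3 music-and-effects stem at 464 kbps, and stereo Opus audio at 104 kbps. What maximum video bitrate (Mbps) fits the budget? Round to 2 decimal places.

37.34 Mbps

Budget: 2.0 GB = 16000.0 Mb.
7 min = 420 s
Total bitrate budget: 16000.0 Mb / 420 s = 38.095 Mbps.
Audio total: 192 + 464 + 104 = 760 kbps = 0.760 Mbps.
Video: 38.095 − 0.760 = 37.335 Mbps.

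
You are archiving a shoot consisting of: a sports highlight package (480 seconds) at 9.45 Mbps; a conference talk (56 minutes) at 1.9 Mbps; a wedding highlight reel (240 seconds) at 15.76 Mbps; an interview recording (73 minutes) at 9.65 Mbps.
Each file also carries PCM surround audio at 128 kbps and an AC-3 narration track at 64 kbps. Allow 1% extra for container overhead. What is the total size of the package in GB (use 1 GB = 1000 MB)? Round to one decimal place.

7.4 GB

Audio total: 128 + 64 = 192 kbps = 0.192 Mbps.
sports highlight package: 9.642 Mbps × 480 s × 1.01 = 4674.4 Mb
conference talk: 2.092 Mbps × 3360 s × 1.01 = 7099.4 Mb
wedding highlight reel: 15.952 Mbps × 240 s × 1.01 = 3866.8 Mb
interview recording: 9.842 Mbps × 4380 s × 1.01 = 43539.0 Mb
Total: 59179.7 Mb = 7397.5 MB.
= 7.397 GB.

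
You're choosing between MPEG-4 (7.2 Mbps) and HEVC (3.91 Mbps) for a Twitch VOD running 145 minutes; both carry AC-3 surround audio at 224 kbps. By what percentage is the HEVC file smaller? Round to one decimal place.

145 min = 8700 s
Audio: 224 kbps = 0.224 Mbps.
MPEG-4: 7.424 Mbps × 8700 s = 64588.8 Mb = 8.074 GB.
HEVC: 4.134 Mbps × 8700 s = 35965.8 Mb = 4.496 GB.
Reduction: (1 − 4.496/8.074) × 100 = 44.32%.

44.3%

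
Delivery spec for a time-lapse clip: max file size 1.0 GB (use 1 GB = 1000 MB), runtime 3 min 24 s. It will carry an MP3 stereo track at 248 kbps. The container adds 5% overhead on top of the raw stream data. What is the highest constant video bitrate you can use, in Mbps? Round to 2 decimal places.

37.10 Mbps

Budget: 1.0 GB = 8000.0 Mb.
Stream payload after overhead: 8000.0 / 1.05 = 7619.0 Mb.
3 min 24 s = 204 s
Total bitrate budget: 7619.0 Mb / 204 s = 37.348 Mbps.
Audio: 248 kbps = 0.248 Mbps.
Video: 37.348 − 0.248 = 37.100 Mbps.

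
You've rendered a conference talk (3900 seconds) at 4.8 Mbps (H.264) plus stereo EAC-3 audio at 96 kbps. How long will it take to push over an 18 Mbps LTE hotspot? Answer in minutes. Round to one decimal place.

Audio: 96 kbps = 0.096 Mbps.
Total bitrate: 4.896 Mbps.
File: 4.896 Mbps × 3900 s = 19094.4 Mb.
At 18 Mbps: 19094.4 / 18 = 1060.8 s ≈ 17.7 minutes.

17.7 minutes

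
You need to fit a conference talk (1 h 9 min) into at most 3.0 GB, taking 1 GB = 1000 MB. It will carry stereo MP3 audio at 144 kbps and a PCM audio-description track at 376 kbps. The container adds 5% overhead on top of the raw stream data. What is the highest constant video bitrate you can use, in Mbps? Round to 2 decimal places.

5.00 Mbps

Budget: 3.0 GB = 24000.0 Mb.
Stream payload after overhead: 24000.0 / 1.05 = 22857.1 Mb.
1 h 9 min = 69 min = 4140 s
Total bitrate budget: 22857.1 Mb / 4140 s = 5.521 Mbps.
Audio total: 144 + 376 = 520 kbps = 0.520 Mbps.
Video: 5.521 − 0.520 = 5.001 Mbps.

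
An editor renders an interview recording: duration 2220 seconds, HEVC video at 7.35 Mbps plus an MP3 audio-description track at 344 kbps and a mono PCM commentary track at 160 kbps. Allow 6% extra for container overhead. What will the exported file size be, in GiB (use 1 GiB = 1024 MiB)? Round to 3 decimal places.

Audio total: 344 + 160 = 504 kbps = 0.504 Mbps.
Total bitrate: 7.35 + 0.504 = 7.854 Mbps.
Stream data: 7.854 Mbps × 2220 s = 17435.9 Mb.
With 6% container overhead: ×1.06.
18,482 Mb = 2,310,254,100 bytes ÷ 1,073,741,824 = 2.152 GiB.

2.152 GiB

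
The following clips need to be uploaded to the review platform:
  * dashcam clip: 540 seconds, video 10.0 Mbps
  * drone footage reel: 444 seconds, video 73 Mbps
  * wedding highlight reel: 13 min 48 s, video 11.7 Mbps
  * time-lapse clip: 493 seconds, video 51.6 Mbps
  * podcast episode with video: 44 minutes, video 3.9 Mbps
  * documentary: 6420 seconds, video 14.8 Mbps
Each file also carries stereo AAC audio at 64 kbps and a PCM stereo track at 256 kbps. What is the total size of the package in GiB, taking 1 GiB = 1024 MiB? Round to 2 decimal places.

21.17 GiB

Audio total: 64 + 256 = 320 kbps = 0.320 Mbps.
dashcam clip: 10.320 Mbps × 540 s = 5572.8 Mb
drone footage reel: 73.320 Mbps × 444 s = 32554.1 Mb
wedding highlight reel: 12.020 Mbps × 828 s = 9952.6 Mb
time-lapse clip: 51.920 Mbps × 493 s = 25596.6 Mb
podcast episode with video: 4.220 Mbps × 2640 s = 11140.8 Mb
documentary: 15.120 Mbps × 6420 s = 97070.4 Mb
Total: 181887.2 Mb = 22735.9 MB.
= 21.17 GiB.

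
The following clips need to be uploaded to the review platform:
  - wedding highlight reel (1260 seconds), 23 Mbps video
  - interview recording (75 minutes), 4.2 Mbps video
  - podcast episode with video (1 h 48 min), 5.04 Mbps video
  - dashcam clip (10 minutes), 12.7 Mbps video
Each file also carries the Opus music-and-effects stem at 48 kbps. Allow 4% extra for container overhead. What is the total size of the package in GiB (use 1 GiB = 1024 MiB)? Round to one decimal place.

10.7 GiB

Audio: 48 kbps = 0.048 Mbps.
wedding highlight reel: 23.048 Mbps × 1260 s × 1.04 = 30202.1 Mb
interview recording: 4.248 Mbps × 4500 s × 1.04 = 19880.6 Mb
podcast episode with video: 5.088 Mbps × 6480 s × 1.04 = 34289.0 Mb
dashcam clip: 12.748 Mbps × 600 s × 1.04 = 7954.8 Mb
Total: 92326.5 Mb = 11540.8 MB.
= 10.75 GiB.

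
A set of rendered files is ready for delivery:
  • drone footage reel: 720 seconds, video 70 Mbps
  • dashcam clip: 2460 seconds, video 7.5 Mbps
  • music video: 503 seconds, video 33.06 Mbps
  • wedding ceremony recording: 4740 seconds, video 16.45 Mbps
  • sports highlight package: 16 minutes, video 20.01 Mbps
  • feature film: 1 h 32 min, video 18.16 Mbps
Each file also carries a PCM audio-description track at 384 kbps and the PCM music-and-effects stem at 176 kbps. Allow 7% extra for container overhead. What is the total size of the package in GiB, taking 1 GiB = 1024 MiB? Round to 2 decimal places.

36.28 GiB

Audio total: 384 + 176 = 560 kbps = 0.560 Mbps.
drone footage reel: 70.560 Mbps × 720 s × 1.07 = 54359.4 Mb
dashcam clip: 8.060 Mbps × 2460 s × 1.07 = 21215.5 Mb
music video: 33.620 Mbps × 503 s × 1.07 = 18094.6 Mb
wedding ceremony recording: 17.010 Mbps × 4740 s × 1.07 = 86271.3 Mb
sports highlight package: 20.570 Mbps × 960 s × 1.07 = 21129.5 Mb
feature film: 18.720 Mbps × 5520 s × 1.07 = 110567.8 Mb
Total: 311638.2 Mb = 38954.8 MB.
= 36.28 GiB.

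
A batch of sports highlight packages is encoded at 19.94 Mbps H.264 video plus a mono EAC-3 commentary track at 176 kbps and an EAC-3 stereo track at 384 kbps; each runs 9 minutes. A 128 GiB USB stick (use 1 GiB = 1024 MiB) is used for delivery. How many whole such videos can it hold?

9 min = 540 s
Audio total: 176 + 384 = 560 kbps = 0.560 Mbps.
Total bitrate: 20.500 Mbps.
Per item: 20.500 Mbps × 540 s = 11,070 Mb = 1,384 MB.
Capacity: 128 GiB = 1,099,512 Mb; 99.32 items → 99 complete.

99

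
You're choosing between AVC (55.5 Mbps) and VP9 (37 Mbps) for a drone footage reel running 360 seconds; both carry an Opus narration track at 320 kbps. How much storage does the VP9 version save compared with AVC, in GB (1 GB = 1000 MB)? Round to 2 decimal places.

Audio: 320 kbps = 0.320 Mbps.
AVC: 55.820 Mbps × 360 s = 20095.2 Mb = 2.512 GB.
VP9: 37.320 Mbps × 360 s = 13435.2 Mb = 1.679 GB.
Saving: 2.512 − 1.679 = 0.833 GB.

0.83 GB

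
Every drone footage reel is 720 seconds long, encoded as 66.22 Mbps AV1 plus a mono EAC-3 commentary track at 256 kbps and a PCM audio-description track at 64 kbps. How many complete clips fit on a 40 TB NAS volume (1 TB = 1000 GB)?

6679

Audio total: 256 + 64 = 320 kbps = 0.320 Mbps.
Total bitrate: 66.540 Mbps.
Per item: 66.540 Mbps × 720 s = 47,909 Mb = 5,989 MB.
Capacity: 40 TB = 320,000,000 Mb; 6679.36 items → 6679 complete.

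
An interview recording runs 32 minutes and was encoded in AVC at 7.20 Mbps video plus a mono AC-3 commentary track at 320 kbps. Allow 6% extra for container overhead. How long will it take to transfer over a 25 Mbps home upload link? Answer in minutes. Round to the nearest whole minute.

10 minutes

32 min = 1920 s
Audio: 320 kbps = 0.320 Mbps.
Total bitrate: 7.520 Mbps.
File: 7.520 Mbps × 1920 s = 14438.4 Mb.
With 6% container overhead: ×1.06. → 15304.7 Mb.
At 25 Mbps: 15304.7 / 25 = 612.2 s ≈ 10.2 minutes.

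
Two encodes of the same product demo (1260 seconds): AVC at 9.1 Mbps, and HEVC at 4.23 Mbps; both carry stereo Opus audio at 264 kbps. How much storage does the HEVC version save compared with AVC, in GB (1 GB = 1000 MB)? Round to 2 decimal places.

Audio: 264 kbps = 0.264 Mbps.
AVC: 9.364 Mbps × 1260 s = 11798.6 Mb = 1.475 GB.
HEVC: 4.494 Mbps × 1260 s = 5662.4 Mb = 0.708 GB.
Saving: 1.475 − 0.708 = 0.767 GB.

0.77 GB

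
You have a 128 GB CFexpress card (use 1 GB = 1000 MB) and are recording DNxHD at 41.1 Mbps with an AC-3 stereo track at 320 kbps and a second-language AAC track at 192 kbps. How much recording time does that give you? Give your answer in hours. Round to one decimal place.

6.8 hours

Audio total: 320 + 192 = 512 kbps = 0.512 Mbps.
Total bitrate: 41.1 + 0.512 = 41.612 Mbps.
Capacity: 128 GB = 1,024,000 Mb.
Recording time: 1,024,000 / 41.612 = 24,608 s ≈ 6.84 hours.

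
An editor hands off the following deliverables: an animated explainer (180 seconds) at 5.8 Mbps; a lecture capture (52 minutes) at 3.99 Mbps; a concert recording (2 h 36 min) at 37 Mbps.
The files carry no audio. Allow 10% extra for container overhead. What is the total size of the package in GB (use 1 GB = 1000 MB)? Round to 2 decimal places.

49.47 GB

animated explainer: 5.800 Mbps × 180 s × 1.10 = 1148.4 Mb
lecture capture: 3.990 Mbps × 3120 s × 1.10 = 13693.7 Mb
concert recording: 37.000 Mbps × 9360 s × 1.10 = 380952.0 Mb
Total: 395794.1 Mb = 49474.3 MB.
= 49.47 GB.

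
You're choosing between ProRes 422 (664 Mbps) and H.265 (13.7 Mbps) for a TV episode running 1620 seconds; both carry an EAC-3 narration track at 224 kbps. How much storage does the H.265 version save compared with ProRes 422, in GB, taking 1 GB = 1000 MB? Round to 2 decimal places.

131.69 GB

Audio: 224 kbps = 0.224 Mbps.
ProRes 422: 664.224 Mbps × 1620 s = 1076042.9 Mb = 134.505 GB.
H.265: 13.924 Mbps × 1620 s = 22556.9 Mb = 2.820 GB.
Saving: 134.505 − 2.820 = 131.686 GB.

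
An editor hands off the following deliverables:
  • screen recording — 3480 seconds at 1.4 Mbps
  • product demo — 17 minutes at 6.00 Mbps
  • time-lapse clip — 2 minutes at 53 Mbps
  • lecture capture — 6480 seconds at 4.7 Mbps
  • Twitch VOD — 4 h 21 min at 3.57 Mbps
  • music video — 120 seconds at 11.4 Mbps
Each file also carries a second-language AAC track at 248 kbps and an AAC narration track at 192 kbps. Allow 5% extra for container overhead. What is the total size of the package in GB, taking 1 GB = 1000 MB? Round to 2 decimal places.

15.34 GB

Audio total: 248 + 192 = 440 kbps = 0.440 Mbps.
screen recording: 1.840 Mbps × 3480 s × 1.05 = 6723.4 Mb
product demo: 6.440 Mbps × 1020 s × 1.05 = 6897.2 Mb
time-lapse clip: 53.440 Mbps × 120 s × 1.05 = 6733.4 Mb
lecture capture: 5.140 Mbps × 6480 s × 1.05 = 34972.6 Mb
Twitch VOD: 4.010 Mbps × 15660 s × 1.05 = 65936.4 Mb
music video: 11.840 Mbps × 120 s × 1.05 = 1491.8 Mb
Total: 122754.9 Mb = 15344.4 MB.
= 15.34 GB.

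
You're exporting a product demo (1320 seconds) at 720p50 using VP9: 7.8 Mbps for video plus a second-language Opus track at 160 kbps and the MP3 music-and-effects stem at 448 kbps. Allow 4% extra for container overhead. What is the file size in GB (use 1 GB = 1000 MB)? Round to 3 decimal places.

Audio total: 160 + 448 = 608 kbps = 0.608 Mbps.
Total bitrate: 7.8 + 0.608 = 8.408 Mbps.
Stream data: 8.408 Mbps × 1320 s = 11098.6 Mb.
With 4% container overhead: ×1.04.
11,543 Mb ÷ 8 = 1,443 MB → 1.443 GB.

1.443 GB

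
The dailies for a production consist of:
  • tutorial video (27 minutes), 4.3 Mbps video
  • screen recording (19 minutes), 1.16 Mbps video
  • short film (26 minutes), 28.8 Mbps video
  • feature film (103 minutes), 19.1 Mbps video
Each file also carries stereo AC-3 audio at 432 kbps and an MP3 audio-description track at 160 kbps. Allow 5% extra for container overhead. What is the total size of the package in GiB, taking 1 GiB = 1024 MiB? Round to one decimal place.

21.7 GiB

Audio total: 432 + 160 = 592 kbps = 0.592 Mbps.
tutorial video: 4.892 Mbps × 1620 s × 1.05 = 8321.3 Mb
screen recording: 1.752 Mbps × 1140 s × 1.05 = 2097.1 Mb
short film: 29.392 Mbps × 1560 s × 1.05 = 48144.1 Mb
feature film: 19.692 Mbps × 6180 s × 1.05 = 127781.4 Mb
Total: 186343.9 Mb = 23293.0 MB.
= 21.69 GiB.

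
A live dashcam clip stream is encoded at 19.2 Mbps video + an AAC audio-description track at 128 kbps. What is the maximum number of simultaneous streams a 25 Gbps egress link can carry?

1293

Audio: 128 kbps = 0.128 Mbps.
Per-viewer media rate: 19.328 Mbps.
25 Gbps = 25,000 Mbps; 25,000 / 19.328 = 1293.46 → 1293 viewers.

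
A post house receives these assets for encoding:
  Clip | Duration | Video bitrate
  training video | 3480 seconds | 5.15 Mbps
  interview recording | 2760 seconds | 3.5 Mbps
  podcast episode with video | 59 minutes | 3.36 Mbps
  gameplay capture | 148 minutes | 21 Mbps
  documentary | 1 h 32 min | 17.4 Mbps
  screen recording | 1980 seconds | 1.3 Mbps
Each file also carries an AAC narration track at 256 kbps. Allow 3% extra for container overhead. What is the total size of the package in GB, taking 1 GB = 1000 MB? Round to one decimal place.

42.7 GB

Audio: 256 kbps = 0.256 Mbps.
training video: 5.406 Mbps × 3480 s × 1.03 = 19377.3 Mb
interview recording: 3.756 Mbps × 2760 s × 1.03 = 10677.6 Mb
podcast episode with video: 3.616 Mbps × 3540 s × 1.03 = 13184.7 Mb
gameplay capture: 21.256 Mbps × 8880 s × 1.03 = 194415.9 Mb
documentary: 17.656 Mbps × 5520 s × 1.03 = 100385.0 Mb
screen recording: 1.556 Mbps × 1980 s × 1.03 = 3173.3 Mb
Total: 341213.6 Mb = 42651.7 MB.
= 42.65 GB.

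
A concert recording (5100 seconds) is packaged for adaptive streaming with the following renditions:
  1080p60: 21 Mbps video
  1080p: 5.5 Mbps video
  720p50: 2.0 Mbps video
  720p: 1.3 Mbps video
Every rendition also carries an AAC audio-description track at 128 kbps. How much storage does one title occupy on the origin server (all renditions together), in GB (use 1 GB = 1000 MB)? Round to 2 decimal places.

19.32 GB

Audio: 128 kbps = 0.128 Mbps.
Sum of rendition bitrates: (21+0.128) + (5.5+0.128) + (2.0+0.128) + (1.3+0.128) = 30.312 Mbps.
× 5100 s = 154,591 Mb = 19,324 MB = 19.32 GB.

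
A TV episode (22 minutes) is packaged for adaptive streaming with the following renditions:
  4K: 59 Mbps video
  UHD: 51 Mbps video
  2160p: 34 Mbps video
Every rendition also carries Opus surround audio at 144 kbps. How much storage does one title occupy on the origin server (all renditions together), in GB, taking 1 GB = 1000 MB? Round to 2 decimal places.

23.83 GB

22 min = 1320 s
Audio: 144 kbps = 0.144 Mbps.
Sum of rendition bitrates: (59+0.144) + (51+0.144) + (34+0.144) = 144.432 Mbps.
× 1320 s = 190,650 Mb = 23,831 MB = 23.83 GB.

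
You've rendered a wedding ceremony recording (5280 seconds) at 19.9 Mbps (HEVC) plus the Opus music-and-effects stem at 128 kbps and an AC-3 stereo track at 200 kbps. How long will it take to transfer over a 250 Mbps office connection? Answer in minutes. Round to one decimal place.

Audio total: 128 + 200 = 328 kbps = 0.328 Mbps.
Total bitrate: 20.228 Mbps.
File: 20.228 Mbps × 5280 s = 106803.8 Mb.
At 250 Mbps: 106803.8 / 250 = 427.2 s ≈ 7.12 minutes.

7.1 minutes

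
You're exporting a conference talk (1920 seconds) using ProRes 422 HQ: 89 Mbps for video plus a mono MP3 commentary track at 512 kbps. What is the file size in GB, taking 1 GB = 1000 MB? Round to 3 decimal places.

Audio: 512 kbps = 0.512 Mbps.
Total bitrate: 89 + 0.512 = 89.512 Mbps.
Stream data: 89.512 Mbps × 1920 s = 171863.0 Mb.
171,863 Mb ÷ 8 = 21,483 MB → 21.48 GB.

21.483 GB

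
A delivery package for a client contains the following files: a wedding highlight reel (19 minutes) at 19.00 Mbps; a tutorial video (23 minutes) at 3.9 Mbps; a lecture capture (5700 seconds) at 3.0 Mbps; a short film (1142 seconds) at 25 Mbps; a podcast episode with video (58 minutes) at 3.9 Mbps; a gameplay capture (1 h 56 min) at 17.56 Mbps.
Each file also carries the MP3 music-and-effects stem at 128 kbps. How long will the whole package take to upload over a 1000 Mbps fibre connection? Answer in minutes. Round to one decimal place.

3.5 minutes

Audio: 128 kbps = 0.128 Mbps.
wedding highlight reel: 19.128 Mbps × 1140 s = 21805.9 Mb
tutorial video: 4.028 Mbps × 1380 s = 5558.6 Mb
lecture capture: 3.128 Mbps × 5700 s = 17829.6 Mb
short film: 25.128 Mbps × 1142 s = 28696.2 Mb
podcast episode with video: 4.028 Mbps × 3480 s = 14017.4 Mb
gameplay capture: 17.688 Mbps × 6960 s = 123108.5 Mb
Total: 211016.3 Mb = 26377.0 MB.
At 1000 Mbps: 211016.3 / 1000 = 211 s ≈ 3.52 minutes.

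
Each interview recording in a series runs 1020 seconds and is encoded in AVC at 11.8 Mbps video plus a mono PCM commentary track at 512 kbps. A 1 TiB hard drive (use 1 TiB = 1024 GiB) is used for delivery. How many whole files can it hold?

Audio: 512 kbps = 0.512 Mbps.
Total bitrate: 12.312 Mbps.
Per item: 12.312 Mbps × 1020 s = 12,558 Mb = 1,570 MB.
Capacity: 1 TiB = 8,796,093 Mb; 700.42 items → 700 complete.

700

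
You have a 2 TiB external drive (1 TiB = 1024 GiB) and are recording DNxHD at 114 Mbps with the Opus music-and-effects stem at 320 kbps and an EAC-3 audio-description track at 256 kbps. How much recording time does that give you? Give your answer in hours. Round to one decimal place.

Audio total: 320 + 256 = 576 kbps = 0.576 Mbps.
Total bitrate: 114 + 0.576 = 114.576 Mbps.
Capacity: 2 TiB = 17,592,186 Mb.
Recording time: 17,592,186 / 114.576 = 153,542 s ≈ 42.7 hours.

42.7 hours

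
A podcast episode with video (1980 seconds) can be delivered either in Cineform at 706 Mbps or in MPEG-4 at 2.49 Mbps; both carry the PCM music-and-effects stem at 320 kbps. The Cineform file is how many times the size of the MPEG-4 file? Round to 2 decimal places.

Audio: 320 kbps = 0.320 Mbps.
Cineform: 706.320 Mbps × 1980 s = 1398513.6 Mb = 174.814 GB.
MPEG-4: 2.810 Mbps × 1980 s = 5563.8 Mb = 0.695 GB.
Ratio: 174.814 / 0.695 = 251.359.

251.36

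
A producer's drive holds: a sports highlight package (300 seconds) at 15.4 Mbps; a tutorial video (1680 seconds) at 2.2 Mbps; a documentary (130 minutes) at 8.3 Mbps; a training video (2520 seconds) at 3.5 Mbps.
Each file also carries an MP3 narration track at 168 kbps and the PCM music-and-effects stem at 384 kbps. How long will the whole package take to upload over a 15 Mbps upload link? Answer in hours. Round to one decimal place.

1.6 hours

Audio total: 168 + 384 = 552 kbps = 0.552 Mbps.
sports highlight package: 15.952 Mbps × 300 s = 4785.6 Mb
tutorial video: 2.752 Mbps × 1680 s = 4623.4 Mb
documentary: 8.852 Mbps × 7800 s = 69045.6 Mb
training video: 4.052 Mbps × 2520 s = 10211.0 Mb
Total: 88665.6 Mb = 11083.2 MB.
At 15 Mbps: 88665.6 / 15 = 5911 s ≈ 1.64 hours.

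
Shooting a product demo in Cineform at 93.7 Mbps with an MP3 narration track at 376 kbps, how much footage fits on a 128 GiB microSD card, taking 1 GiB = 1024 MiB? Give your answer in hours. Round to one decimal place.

3.2 hours

Audio: 376 kbps = 0.376 Mbps.
Total bitrate: 93.7 + 0.376 = 94.076 Mbps.
Capacity: 128 GiB = 1,099,512 Mb.
Recording time: 1,099,512 / 94.076 = 11,687 s ≈ 3.25 hours.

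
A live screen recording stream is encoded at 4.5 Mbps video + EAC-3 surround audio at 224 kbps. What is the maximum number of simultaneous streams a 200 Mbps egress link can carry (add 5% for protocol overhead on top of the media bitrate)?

40

Audio: 224 kbps = 0.224 Mbps.
Per-viewer media rate: 4.724 Mbps.
On the wire with 5% overhead: 4.960 Mbps.
200 Mbps = 200.0 Mbps; 200.0 / 4.960 = 40.32 → 40 viewers.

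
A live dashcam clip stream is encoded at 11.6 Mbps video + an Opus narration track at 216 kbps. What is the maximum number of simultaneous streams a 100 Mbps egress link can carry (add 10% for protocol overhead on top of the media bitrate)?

7

Audio: 216 kbps = 0.216 Mbps.
Per-viewer media rate: 11.816 Mbps.
On the wire with 10% overhead: 12.998 Mbps.
100 Mbps = 100.0 Mbps; 100.0 / 12.998 = 7.69 → 7 viewers.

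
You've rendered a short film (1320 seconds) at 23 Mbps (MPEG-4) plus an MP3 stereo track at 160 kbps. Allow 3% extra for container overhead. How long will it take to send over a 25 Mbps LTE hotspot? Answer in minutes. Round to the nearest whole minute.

Audio: 160 kbps = 0.160 Mbps.
Total bitrate: 23.160 Mbps.
File: 23.160 Mbps × 1320 s = 30571.2 Mb.
With 3% container overhead: ×1.03. → 31488.3 Mb.
At 25 Mbps: 31488.3 / 25 = 1259.5 s ≈ 21 minutes.

21 minutes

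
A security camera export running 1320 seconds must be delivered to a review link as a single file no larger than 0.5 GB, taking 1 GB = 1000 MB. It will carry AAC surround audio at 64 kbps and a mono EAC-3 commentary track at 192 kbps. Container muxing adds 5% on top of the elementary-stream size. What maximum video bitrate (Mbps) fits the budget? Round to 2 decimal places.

2.63 Mbps

Budget: 0.5 GB = 4000.0 Mb.
Stream payload after overhead: 4000.0 / 1.05 = 3809.5 Mb.
Total bitrate budget: 3809.5 Mb / 1320 s = 2.886 Mbps.
Audio total: 64 + 192 = 256 kbps = 0.256 Mbps.
Video: 2.886 − 0.256 = 2.630 Mbps.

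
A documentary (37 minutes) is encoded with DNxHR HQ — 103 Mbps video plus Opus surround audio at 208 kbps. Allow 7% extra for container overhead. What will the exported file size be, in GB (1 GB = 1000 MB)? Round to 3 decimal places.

37 min = 2220 s
Audio: 208 kbps = 0.208 Mbps.
Total bitrate: 103 + 0.208 = 103.208 Mbps.
Stream data: 103.208 Mbps × 2220 s = 229121.8 Mb.
With 7% container overhead: ×1.07.
245,160 Mb ÷ 8 = 30,645 MB → 30.65 GB.

30.645 GB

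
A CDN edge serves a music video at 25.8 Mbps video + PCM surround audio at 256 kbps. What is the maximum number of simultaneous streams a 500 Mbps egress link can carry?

19

Audio: 256 kbps = 0.256 Mbps.
Per-viewer media rate: 26.056 Mbps.
500 Mbps = 500.0 Mbps; 500.0 / 26.056 = 19.19 → 19 viewers.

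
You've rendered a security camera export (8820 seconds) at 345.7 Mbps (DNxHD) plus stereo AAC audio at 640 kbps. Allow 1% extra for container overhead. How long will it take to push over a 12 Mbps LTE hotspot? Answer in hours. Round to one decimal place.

Audio: 640 kbps = 0.640 Mbps.
Total bitrate: 346.340 Mbps.
File: 346.340 Mbps × 8820 s = 3054718.8 Mb.
With 1% container overhead: ×1.01. → 3085266.0 Mb.
At 12 Mbps: 3085266.0 / 12 = 257105.5 s ≈ 71.4 hours.

71.4 hours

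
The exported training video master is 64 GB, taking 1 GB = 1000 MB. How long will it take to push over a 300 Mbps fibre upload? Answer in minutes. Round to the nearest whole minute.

28 minutes

File: 64 GB = 512000.0 Mb.
At 300 Mbps: 512000.0 / 300 = 1706.7 s ≈ 28.4 minutes.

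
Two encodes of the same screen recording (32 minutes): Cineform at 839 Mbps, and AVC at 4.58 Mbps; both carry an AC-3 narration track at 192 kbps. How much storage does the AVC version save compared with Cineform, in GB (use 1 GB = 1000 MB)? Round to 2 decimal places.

200.26 GB

32 min = 1920 s
Audio: 192 kbps = 0.192 Mbps.
Cineform: 839.192 Mbps × 1920 s = 1611248.6 Mb = 201.406 GB.
AVC: 4.772 Mbps × 1920 s = 9162.2 Mb = 1.145 GB.
Saving: 201.406 − 1.145 = 200.261 GB.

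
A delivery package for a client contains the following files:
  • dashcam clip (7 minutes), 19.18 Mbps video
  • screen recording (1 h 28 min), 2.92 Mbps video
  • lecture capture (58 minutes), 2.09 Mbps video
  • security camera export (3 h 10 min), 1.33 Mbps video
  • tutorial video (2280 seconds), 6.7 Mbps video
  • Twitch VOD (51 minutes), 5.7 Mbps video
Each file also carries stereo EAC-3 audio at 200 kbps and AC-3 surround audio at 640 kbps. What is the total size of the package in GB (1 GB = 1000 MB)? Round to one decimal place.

12.5 GB

Audio total: 200 + 640 = 840 kbps = 0.840 Mbps.
dashcam clip: 20.020 Mbps × 420 s = 8408.4 Mb
screen recording: 3.760 Mbps × 5280 s = 19852.8 Mb
lecture capture: 2.930 Mbps × 3480 s = 10196.4 Mb
security camera export: 2.170 Mbps × 11400 s = 24738.0 Mb
tutorial video: 7.540 Mbps × 2280 s = 17191.2 Mb
Twitch VOD: 6.540 Mbps × 3060 s = 20012.4 Mb
Total: 100399.2 Mb = 12549.9 MB.
= 12.55 GB.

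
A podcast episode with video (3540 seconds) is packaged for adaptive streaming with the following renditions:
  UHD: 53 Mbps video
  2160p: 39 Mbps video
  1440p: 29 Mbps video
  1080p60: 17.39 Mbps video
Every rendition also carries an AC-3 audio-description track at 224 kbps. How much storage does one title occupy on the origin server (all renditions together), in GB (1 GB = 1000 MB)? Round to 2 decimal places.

61.63 GB

Audio: 224 kbps = 0.224 Mbps.
Sum of rendition bitrates: (53+0.224) + (39+0.224) + (29+0.224) + (17.39+0.224) = 139.286 Mbps.
× 3540 s = 493,072 Mb = 61,634 MB = 61.63 GB.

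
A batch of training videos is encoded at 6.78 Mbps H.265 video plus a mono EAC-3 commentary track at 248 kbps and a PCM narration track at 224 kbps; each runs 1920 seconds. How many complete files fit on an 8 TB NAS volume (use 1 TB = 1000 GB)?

4596

Audio total: 248 + 224 = 472 kbps = 0.472 Mbps.
Total bitrate: 7.252 Mbps.
Per item: 7.252 Mbps × 1920 s = 13,924 Mb = 1,740 MB.
Capacity: 8 TB = 64,000,000 Mb; 4596.43 items → 4596 complete.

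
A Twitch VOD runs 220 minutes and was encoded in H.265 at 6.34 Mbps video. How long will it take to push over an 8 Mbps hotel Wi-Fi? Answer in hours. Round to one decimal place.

2.9 hours

220 min = 13200 s
File: 6.340 Mbps × 13200 s = 83688.0 Mb.
At 8 Mbps: 83688.0 / 8 = 10461.0 s ≈ 2.91 hours.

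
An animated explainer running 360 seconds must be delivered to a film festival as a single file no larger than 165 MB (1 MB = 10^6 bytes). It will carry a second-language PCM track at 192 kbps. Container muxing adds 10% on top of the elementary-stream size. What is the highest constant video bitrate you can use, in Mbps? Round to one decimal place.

3.1 Mbps

Budget: 165 MB = 1320.0 Mb.
Stream payload after overhead: 1320.0 / 1.10 = 1200.0 Mb.
Total bitrate budget: 1200.0 Mb / 360 s = 3.333 Mbps.
Audio: 192 kbps = 0.192 Mbps.
Video: 3.333 − 0.192 = 3.141 Mbps.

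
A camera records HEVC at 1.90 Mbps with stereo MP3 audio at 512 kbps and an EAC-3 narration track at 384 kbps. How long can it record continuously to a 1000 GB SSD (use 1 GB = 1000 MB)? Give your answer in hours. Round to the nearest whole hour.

Audio total: 512 + 384 = 896 kbps = 0.896 Mbps.
Total bitrate: 1.90 + 0.896 = 2.796 Mbps.
Capacity: 1000 GB = 8,000,000 Mb.
Recording time: 8,000,000 / 2.796 = 2,861,230 s ≈ 795 hours.

795 hours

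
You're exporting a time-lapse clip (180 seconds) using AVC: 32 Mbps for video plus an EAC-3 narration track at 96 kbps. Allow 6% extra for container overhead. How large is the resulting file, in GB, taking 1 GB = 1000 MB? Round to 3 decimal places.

0.765 GB

Audio: 96 kbps = 0.096 Mbps.
Total bitrate: 32 + 0.096 = 32.096 Mbps.
Stream data: 32.096 Mbps × 180 s = 5777.3 Mb.
With 6% container overhead: ×1.06.
6,124 Mb ÷ 8 = 765.5 MB → 0.7655 GB.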